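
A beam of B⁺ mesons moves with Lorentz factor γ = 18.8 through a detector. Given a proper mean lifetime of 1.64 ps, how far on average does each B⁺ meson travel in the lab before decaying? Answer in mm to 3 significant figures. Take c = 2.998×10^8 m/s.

d ≈ 9.23 mm

β = √(1 − 1/γ²) = √(1 − 1/18.8²) = 0.99858
Dilated lifetime: Δt = γτ₀ = 18.8 × 1.64 ps = 30.832 ps
d = vΔt = 0.99858c × 30.832 ps = 2.9938×10^8 m/s × 3.0832×10^-11 s = 9.23 mm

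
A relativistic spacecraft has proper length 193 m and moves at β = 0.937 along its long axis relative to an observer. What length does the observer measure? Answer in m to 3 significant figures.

γ = 1/√(1 − 0.937²) = 2.8626
Length contraction: L = L₀/γ = 193/2.8626 = 67.4 m

L ≈ 67.4 m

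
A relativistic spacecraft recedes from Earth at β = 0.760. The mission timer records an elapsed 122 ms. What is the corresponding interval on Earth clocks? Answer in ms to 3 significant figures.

Δt ≈ 188 ms

γ = 1/√(1 − 0.760²) = 1.5386
Time dilation: Δt = γτ₀ = 1.5386 × 122 ms = 188 ms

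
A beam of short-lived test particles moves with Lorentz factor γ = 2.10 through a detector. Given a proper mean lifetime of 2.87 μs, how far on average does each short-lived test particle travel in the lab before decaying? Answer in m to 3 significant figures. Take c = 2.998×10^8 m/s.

d ≈ 1590 m

β = √(1 − 1/γ²) = √(1 − 1/2.10²) = 0.87934
Dilated lifetime: Δt = γτ₀ = 2.10 × 2.87 μs = 6.0270 μs
d = vΔt = 0.87934c × 6.0270 μs = 2.6363×10^8 m/s × 6.0270×10^-6 s = 1590 m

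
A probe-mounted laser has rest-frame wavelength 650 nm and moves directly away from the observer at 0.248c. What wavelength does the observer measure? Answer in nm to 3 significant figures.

λ_obs ≈ 837 nm

Relativistic Doppler: λ_obs = λ_src √((1+β)/(1−β))
= 650 × √(1.2480/0.75200) = 650 × 1.2882 = 837 nm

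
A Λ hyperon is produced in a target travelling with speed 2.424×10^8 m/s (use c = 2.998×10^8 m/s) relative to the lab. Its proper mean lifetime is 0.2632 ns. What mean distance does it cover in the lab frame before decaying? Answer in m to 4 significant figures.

d ≈ 0.1084 m

β = v/c = 2.424×10^8 / 2.998×10^8 = 0.808539
γ = 1/√(1 − 0.808539²) = 1.69940
Dilated lifetime: Δt = γτ₀ = 1.69940 × 0.2632 ns = 0.447282 ns
d = vΔt = 0.808539c × 0.447282 ns = 2.42400×10^8 m/s × 4.47282×10^-10 s = 0.1084 m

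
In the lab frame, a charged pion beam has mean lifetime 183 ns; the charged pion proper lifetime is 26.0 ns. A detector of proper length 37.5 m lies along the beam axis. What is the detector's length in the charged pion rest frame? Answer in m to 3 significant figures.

Time dilation ⇒ γ = Δt/τ₀ = 183/26.0 = 7.0385
Length contraction: L = L₀/γ = 37.5/7.0385 = 5.33 m

L ≈ 5.33 m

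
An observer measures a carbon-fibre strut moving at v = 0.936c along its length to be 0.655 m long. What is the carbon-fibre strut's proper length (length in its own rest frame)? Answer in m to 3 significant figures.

γ = 1/√(1 − 0.936²) = 2.8409
L₀ = γL = 2.8409 × 0.655 = 1.86 m

L₀ ≈ 1.86 m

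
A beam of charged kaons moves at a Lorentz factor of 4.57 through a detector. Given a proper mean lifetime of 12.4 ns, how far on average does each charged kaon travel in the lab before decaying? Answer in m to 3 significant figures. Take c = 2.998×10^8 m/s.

β = √(1 − 1/γ²) = √(1 − 1/4.57²) = 0.97577
Dilated lifetime: Δt = γτ₀ = 4.57 × 12.4 ns = 56.668 ns
d = vΔt = 0.97577c × 56.668 ns = 2.9253×10^8 m/s × 5.6668×10^-8 s = 16.6 m

d ≈ 16.6 m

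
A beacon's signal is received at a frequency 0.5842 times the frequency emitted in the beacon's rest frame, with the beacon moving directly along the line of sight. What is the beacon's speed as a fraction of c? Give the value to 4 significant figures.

β ≈ 0.4911

f_obs/f_src = √((1−β)/(1+β)) = 0.5842  ⇒  (1−β)/(1+β) = 0.341290
β = |1 − D²|/(1 + D²) = |1 − 0.341290|/(1 + 0.341290) = 0.4911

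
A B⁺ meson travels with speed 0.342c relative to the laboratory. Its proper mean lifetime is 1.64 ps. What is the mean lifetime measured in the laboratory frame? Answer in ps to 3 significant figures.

Δt ≈ 1.75 ps

γ = 1/√(1 − 0.342²) = 1.0642
Time dilation: Δt = γτ₀ = 1.0642 × 1.64 ps = 1.75 ps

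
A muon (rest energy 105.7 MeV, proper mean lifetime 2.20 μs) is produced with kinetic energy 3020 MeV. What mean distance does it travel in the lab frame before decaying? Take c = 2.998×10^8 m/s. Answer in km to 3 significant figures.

γ = 1 + K/(m₀c²) = 1 + 3020/105.7 = 29.571
β = √(1 − 1/γ²) = 0.99943
Dilated lifetime: γτ₀ = 29.571 × 2.20 μs = 65.057 μs
d = βc·γτ₀ = 0.99943 × (2.998×10^8 m/s) × 6.5057×10^-5 s = 19.5 km

d ≈ 19.5 km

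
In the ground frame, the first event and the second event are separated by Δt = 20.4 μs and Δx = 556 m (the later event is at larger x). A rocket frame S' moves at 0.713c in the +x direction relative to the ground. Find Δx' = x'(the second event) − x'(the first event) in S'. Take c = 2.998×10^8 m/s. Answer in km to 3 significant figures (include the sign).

γ = 1/√(1 − 0.713²) = 1.4262
Δx' = γ(Δx − vΔt) = 1.4262 × (556 m − 0.713×(2.998×10^8 m/s)×20.4×10^-6 s)
= 1.4262 × (-3804.7 m) = -5.43 km

Δx' ≈ -5.43 km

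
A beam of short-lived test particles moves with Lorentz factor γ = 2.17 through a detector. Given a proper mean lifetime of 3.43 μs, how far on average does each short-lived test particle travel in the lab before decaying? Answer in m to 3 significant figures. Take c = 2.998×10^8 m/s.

β = √(1 − 1/γ²) = √(1 − 1/2.17²) = 0.88749
Dilated lifetime: Δt = γτ₀ = 2.17 × 3.43 μs = 7.4431 μs
d = vΔt = 0.88749c × 7.4431 μs = 2.6607×10^8 m/s × 7.4431×10^-6 s = 1980 m

d ≈ 1980 m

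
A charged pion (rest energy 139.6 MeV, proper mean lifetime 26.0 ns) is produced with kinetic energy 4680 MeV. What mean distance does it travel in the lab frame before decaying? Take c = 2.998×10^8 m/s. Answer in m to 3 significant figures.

γ = 1 + K/(m₀c²) = 1 + 4680/139.6 = 34.524
β = √(1 − 1/γ²) = 0.99958
Dilated lifetime: γτ₀ = 34.524 × 26.0 ns = 897.63 ns
d = βc·γτ₀ = 0.99958 × (2.998×10^8 m/s) × 8.9763×10^-7 s = 269 m

d ≈ 269 m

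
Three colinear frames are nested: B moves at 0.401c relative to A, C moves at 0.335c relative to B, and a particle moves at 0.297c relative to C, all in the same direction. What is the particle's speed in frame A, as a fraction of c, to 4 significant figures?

u ≈ 0.7930c

Compose boost 2: (0.335 + 0.401)/(1 + 0.335×0.401) = 0.7360/1.13434 = 0.648838
Compose boost 3: (0.297 + 0.648838)/(1 + 0.297×0.648838) = 0.945838/1.19270 = 0.7930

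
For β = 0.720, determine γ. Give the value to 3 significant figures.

γ = 1/√(1 − β²) = 1/√(1 − 0.720²) = 1/√(0.48160) = 1.44

γ ≈ 1.44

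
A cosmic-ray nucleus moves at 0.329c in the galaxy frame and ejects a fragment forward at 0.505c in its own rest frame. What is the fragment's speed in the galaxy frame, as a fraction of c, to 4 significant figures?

u ≈ 0.7152c

Compose boost 2: (0.505 + 0.329)/(1 + 0.505×0.329) = 0.8340/1.16614 = 0.7152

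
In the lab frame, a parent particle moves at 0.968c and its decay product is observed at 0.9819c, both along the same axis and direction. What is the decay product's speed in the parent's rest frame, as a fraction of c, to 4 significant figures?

u' ≈ 0.2807c

Inverse velocity addition: u' = (u − v)/(1 − uv/c²)
= (0.9819 − 0.968)/(1 − 0.9819×0.968) = 0.01390/0.0495208 = 0.2807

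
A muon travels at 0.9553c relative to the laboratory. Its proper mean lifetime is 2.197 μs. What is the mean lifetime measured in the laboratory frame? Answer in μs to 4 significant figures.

Δt ≈ 7.431 μs

γ = 1/√(1 − 0.9553²) = 3.38251
Time dilation: Δt = γτ₀ = 3.38251 × 2.197 μs = 7.431 μs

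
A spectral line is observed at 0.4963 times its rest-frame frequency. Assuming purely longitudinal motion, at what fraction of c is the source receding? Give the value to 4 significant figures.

f_obs/f_src = √((1−β)/(1+β)) = 0.4963  ⇒  (1−β)/(1+β) = 0.246314
β = |1 − D²|/(1 + D²) = |1 − 0.246314|/(1 + 0.246314) = 0.6047

β ≈ 0.6047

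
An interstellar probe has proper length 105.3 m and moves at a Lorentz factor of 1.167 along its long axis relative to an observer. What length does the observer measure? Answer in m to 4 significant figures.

γ = 1.167 (given)
Length contraction: L = L₀/γ = 105.3/1.167 = 90.23 m

L ≈ 90.23 m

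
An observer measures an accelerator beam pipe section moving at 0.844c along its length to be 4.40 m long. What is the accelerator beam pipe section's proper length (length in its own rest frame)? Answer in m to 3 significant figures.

γ = 1/√(1 − 0.844²) = 1.8645
L₀ = γL = 1.8645 × 4.40 = 8.20 m

L₀ ≈ 8.20 m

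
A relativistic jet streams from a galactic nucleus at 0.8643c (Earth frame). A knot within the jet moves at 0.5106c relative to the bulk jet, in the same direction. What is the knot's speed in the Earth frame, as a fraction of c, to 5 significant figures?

u ≈ 0.95392c

Relativistic velocity addition: u = (u' + v)/(1 + u'v/c²)
= (0.5106 + 0.8643)/(1 + 0.5106×0.8643) = 1.3749/1.441312 = 0.95392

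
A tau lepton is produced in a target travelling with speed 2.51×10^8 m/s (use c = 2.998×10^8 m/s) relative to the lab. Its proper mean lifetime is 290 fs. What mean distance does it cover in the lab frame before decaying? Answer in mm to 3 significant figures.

d ≈ 0.133 mm

β = v/c = 2.51×10^8 / 2.998×10^8 = 0.83722
γ = 1/√(1 − 0.83722²) = 1.8286
Dilated lifetime: Δt = γτ₀ = 1.8286 × 290 fs = 530.30 fs
d = vΔt = 0.83722c × 530.30 fs = 2.5100×10^8 m/s × 5.3030×10^-13 s = 0.133 mm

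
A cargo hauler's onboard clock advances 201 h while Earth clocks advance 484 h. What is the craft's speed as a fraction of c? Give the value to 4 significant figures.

γ = Δt/τ₀ = 484/201 = 2.40796
β = √(1 − 1/γ²) = √(1 − 1/2.40796²) = 0.9097

β ≈ 0.9097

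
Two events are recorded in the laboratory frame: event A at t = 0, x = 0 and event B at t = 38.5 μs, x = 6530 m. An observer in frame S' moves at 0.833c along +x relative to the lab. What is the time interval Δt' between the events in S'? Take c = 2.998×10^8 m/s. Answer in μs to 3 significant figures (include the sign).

γ = 1/√(1 − 0.833²) = 1.8074
Δt' = γ(Δt − vΔx/c²) = 1.8074 × (38.5 μs − 0.833×6530 m / (2.998×10^8 m/s))
= 1.8074 × (20.356 μs) = 36.8 μs

Δt' ≈ 36.8 μs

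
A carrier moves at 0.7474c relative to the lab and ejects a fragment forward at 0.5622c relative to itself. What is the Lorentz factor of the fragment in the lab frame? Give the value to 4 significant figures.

γ ≈ 2.585

u_lab = (0.5622 + 0.7474)/(1 + 0.5622×0.7474) = 1.3096/1.420188 = 0.9221313
γ = 1/√(1 − 0.9221313²) = 2.585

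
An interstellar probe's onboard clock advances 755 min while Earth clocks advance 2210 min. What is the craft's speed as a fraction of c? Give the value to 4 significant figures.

β ≈ 0.9398

γ = Δt/τ₀ = 2210/755 = 2.92715
β = √(1 − 1/γ²) = √(1 − 1/2.92715²) = 0.9398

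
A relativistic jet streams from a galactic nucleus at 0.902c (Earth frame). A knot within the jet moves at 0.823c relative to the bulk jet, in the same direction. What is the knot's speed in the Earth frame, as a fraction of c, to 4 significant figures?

u ≈ 0.9900c

Relativistic velocity addition: u = (u' + v)/(1 + u'v/c²)
= (0.823 + 0.902)/(1 + 0.823×0.902) = 1.725/1.74235 = 0.9900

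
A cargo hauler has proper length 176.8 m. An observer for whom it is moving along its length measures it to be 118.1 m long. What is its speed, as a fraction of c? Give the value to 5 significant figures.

γ = L₀/L = 176.8/118.1 = 1.497036
β = √(1 − 1/γ²) = 0.74417

β ≈ 0.74417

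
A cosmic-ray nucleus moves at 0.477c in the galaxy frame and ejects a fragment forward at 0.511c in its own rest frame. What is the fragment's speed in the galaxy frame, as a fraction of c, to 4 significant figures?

Compose boost 2: (0.511 + 0.477)/(1 + 0.511×0.477) = 0.9880/1.24375 = 0.7944

u ≈ 0.7944c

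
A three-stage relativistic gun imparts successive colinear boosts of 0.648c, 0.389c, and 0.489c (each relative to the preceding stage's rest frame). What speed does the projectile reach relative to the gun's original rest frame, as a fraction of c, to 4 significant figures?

u ≈ 0.9375c

Compose boost 2: (0.389 + 0.648)/(1 + 0.389×0.648) = 1.037/1.25207 = 0.828227
Compose boost 3: (0.489 + 0.828227)/(1 + 0.489×0.828227) = 1.31723/1.40500 = 0.9375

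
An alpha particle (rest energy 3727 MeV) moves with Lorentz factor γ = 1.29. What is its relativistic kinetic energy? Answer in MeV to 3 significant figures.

γ = 1.29 (given)
K = (γ − 1)m₀c² = (1.29 − 1) × 3727 MeV = 0.29000 × 3727 MeV = 1080 MeV

K ≈ 1080 MeV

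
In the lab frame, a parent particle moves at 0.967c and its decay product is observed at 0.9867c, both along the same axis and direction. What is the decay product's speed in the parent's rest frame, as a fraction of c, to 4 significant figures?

u' ≈ 0.4296c

Inverse velocity addition: u' = (u − v)/(1 − uv/c²)
= (0.9867 − 0.967)/(1 − 0.9867×0.967) = 0.01970/0.0458611 = 0.4296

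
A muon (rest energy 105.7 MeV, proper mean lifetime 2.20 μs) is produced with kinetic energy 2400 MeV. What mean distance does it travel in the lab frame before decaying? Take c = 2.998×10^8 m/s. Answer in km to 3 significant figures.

γ = 1 + K/(m₀c²) = 1 + 2400/105.7 = 23.706
β = √(1 − 1/γ²) = 0.99911
Dilated lifetime: γτ₀ = 23.706 × 2.20 μs = 52.153 μs
d = βc·γτ₀ = 0.99911 × (2.998×10^8 m/s) × 5.2153×10^-5 s = 15.6 km

d ≈ 15.6 km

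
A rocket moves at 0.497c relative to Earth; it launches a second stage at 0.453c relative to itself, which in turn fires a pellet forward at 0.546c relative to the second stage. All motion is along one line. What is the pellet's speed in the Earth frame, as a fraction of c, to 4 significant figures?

Compose boost 2: (0.453 + 0.497)/(1 + 0.453×0.497) = 0.9500/1.22514 = 0.775421
Compose boost 3: (0.546 + 0.775421)/(1 + 0.546×0.775421) = 1.32142/1.42338 = 0.9284

u ≈ 0.9284c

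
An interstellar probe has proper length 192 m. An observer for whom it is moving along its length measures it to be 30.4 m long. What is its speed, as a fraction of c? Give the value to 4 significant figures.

β ≈ 0.9874

γ = L₀/L = 192/30.4 = 6.31579
β = √(1 − 1/γ²) = 0.9874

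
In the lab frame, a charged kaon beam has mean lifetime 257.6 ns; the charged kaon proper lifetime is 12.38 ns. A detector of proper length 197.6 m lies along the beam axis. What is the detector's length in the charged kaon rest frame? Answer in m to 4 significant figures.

L ≈ 9.496 m

Time dilation ⇒ γ = Δt/τ₀ = 257.6/12.38 = 20.8078
Length contraction: L = L₀/γ = 197.6/20.8078 = 9.496 m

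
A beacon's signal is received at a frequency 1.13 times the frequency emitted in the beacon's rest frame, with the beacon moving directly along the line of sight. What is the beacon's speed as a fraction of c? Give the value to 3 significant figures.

f_obs/f_src = √((1+β)/(1−β)) = 1.13  ⇒  (1+β)/(1−β) = 1.2769
β = |1 − D²|/(1 + D²) = |1 − 1.2769|/(1 + 1.2769) = 0.122

β ≈ 0.122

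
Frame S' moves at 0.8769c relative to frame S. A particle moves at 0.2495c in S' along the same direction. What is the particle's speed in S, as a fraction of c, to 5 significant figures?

u ≈ 0.92420c

Relativistic velocity addition: u = (u' + v)/(1 + u'v/c²)
= (0.2495 + 0.8769)/(1 + 0.2495×0.8769) = 1.1264/1.218787 = 0.92420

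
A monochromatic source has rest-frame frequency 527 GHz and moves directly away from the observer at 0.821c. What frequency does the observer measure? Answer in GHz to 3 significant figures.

Relativistic Doppler: f_obs = f_src √((1−β)/(1+β))
= 527 × √(0.17900/1.8210) = 527 × 0.31352 = 165 GHz

f_obs ≈ 165 GHz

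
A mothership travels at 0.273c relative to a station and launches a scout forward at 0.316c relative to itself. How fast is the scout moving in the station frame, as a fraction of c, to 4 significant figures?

Compose boost 2: (0.316 + 0.273)/(1 + 0.316×0.273) = 0.5890/1.08627 = 0.5422

u ≈ 0.5422c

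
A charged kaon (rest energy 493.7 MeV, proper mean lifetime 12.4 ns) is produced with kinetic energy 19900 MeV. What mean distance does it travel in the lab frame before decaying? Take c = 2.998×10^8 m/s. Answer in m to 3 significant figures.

γ = 1 + K/(m₀c²) = 1 + 19900/493.7 = 41.308
β = √(1 − 1/γ²) = 0.99971
Dilated lifetime: γτ₀ = 41.308 × 12.4 ns = 512.22 ns
d = βc·γτ₀ = 0.99971 × (2.998×10^8 m/s) × 5.1222×10^-7 s = 154 m

d ≈ 154 m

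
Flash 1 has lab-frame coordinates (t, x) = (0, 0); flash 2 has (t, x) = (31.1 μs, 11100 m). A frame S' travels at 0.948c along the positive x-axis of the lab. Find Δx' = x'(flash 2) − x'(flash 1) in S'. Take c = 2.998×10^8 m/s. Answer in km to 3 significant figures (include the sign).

Δx' ≈ 7.10 km

γ = 1/√(1 − 0.948²) = 3.1420
Δx' = γ(Δx − vΔt) = 3.1420 × (11100 m − 0.948×(2.998×10^8 m/s)×31.1×10^-6 s)
= 3.1420 × (2261.1 m) = 7.10 km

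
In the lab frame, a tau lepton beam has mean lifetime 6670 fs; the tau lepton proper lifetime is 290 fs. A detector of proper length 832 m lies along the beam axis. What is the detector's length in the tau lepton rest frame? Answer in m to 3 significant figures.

Time dilation ⇒ γ = Δt/τ₀ = 6670/290 = 23.000
Length contraction: L = L₀/γ = 832/23.000 = 36.2 m

L ≈ 36.2 m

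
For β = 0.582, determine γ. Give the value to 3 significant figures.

γ = 1/√(1 − β²) = 1/√(1 − 0.582²) = 1/√(0.66128) = 1.23

γ ≈ 1.23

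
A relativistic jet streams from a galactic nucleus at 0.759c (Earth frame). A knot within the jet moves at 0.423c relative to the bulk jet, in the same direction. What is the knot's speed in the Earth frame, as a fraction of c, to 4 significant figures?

Relativistic velocity addition: u = (u' + v)/(1 + u'v/c²)
= (0.423 + 0.759)/(1 + 0.423×0.759) = 1.182/1.32106 = 0.8947

u ≈ 0.8947c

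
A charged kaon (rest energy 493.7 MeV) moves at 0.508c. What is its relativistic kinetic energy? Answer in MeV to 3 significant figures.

K ≈ 79.5 MeV

γ = 1/√(1 − 0.508²) = 1.1610
K = (γ − 1)m₀c² = (1.1610 − 1) × 493.7 MeV = 0.16096 × 493.7 MeV = 79.5 MeV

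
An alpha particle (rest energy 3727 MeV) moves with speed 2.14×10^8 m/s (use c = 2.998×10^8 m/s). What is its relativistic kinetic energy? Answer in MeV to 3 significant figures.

β = v/c = 2.14×10^8 / 2.998×10^8 = 0.71381
γ = 1/√(1 − 0.71381²) = 1.4279
K = (γ − 1)m₀c² = (1.4279 − 1) × 3727 MeV = 0.42788 × 3727 MeV = 1590 MeV

K ≈ 1590 MeV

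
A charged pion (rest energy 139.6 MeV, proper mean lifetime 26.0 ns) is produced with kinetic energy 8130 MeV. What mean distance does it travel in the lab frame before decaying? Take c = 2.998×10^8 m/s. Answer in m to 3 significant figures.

γ = 1 + K/(m₀c²) = 1 + 8130/139.6 = 59.238
β = √(1 − 1/γ²) = 0.99986
Dilated lifetime: γτ₀ = 59.238 × 26.0 ns = 1540.2 ns
d = βc·γτ₀ = 0.99986 × (2.998×10^8 m/s) × 1.5402×10^-6 s = 462 m

d ≈ 462 m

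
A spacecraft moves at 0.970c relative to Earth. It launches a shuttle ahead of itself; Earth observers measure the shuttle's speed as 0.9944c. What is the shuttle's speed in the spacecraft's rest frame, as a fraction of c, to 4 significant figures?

Inverse velocity addition: u' = (u − v)/(1 − uv/c²)
= (0.9944 − 0.970)/(1 − 0.9944×0.970) = 0.02440/0.0354320 = 0.6886

u' ≈ 0.6886c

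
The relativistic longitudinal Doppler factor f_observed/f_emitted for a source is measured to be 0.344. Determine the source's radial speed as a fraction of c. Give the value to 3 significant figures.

f_obs/f_src = √((1−β)/(1+β)) = 0.344  ⇒  (1−β)/(1+β) = 0.11834
β = |1 − D²|/(1 + D²) = |1 − 0.11834|/(1 + 0.11834) = 0.788

β ≈ 0.788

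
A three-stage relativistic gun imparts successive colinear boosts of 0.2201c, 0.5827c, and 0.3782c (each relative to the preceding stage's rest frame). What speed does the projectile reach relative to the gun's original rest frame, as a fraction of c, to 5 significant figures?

u ≈ 0.85867c

Compose boost 2: (0.5827 + 0.2201)/(1 + 0.5827×0.2201) = 0.80280/1.128252 = 0.7115430
Compose boost 3: (0.3782 + 0.7115430)/(1 + 0.3782×0.7115430) = 1.089743/1.269106 = 0.85867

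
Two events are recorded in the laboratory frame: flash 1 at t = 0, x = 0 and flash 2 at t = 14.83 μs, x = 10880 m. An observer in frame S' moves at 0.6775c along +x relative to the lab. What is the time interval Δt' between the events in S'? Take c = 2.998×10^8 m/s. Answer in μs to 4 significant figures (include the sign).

Δt' ≈ -13.27 μs

γ = 1/√(1 − 0.6775²) = 1.35958
Δt' = γ(Δt − vΔx/c²) = 1.35958 × (14.83 μs − 0.6775×10880 m / (2.998×10^8 m/s))
= 1.35958 × (-9.75706 μs) = -13.27 μs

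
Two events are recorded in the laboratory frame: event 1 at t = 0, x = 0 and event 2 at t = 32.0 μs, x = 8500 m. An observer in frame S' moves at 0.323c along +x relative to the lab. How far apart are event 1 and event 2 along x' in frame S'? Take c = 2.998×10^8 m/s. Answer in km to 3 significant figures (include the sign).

γ = 1/√(1 − 0.323²) = 1.0566
Δx' = γ(Δx − vΔt) = 1.0566 × (8500 m − 0.323×(2.998×10^8 m/s)×32.0×10^-6 s)
= 1.0566 × (5401.3 m) = 5.71 km

Δx' ≈ 5.71 km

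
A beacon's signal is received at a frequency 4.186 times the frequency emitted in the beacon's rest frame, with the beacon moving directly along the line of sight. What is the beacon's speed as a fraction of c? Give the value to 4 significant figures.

β ≈ 0.8920

f_obs/f_src = √((1+β)/(1−β)) = 4.186  ⇒  (1+β)/(1−β) = 17.5226
β = |1 − D²|/(1 + D²) = |1 − 17.5226|/(1 + 17.5226) = 0.8920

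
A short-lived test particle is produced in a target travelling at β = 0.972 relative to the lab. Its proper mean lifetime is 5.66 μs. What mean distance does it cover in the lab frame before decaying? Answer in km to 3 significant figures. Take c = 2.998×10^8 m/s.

d ≈ 7.02 km

γ = 1/√(1 − 0.972²) = 4.2557
Dilated lifetime: Δt = γτ₀ = 4.2557 × 5.66 μs = 24.087 μs
d = vΔt = 0.972c × 24.087 μs = 2.9141×10^8 m/s × 2.4087×10^-5 s = 7.02 km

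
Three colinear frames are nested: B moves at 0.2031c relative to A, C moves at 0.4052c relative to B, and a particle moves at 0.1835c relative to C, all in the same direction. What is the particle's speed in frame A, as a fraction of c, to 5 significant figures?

Compose boost 2: (0.4052 + 0.2031)/(1 + 0.4052×0.2031) = 0.60830/1.082296 = 0.5620458
Compose boost 3: (0.1835 + 0.5620458)/(1 + 0.1835×0.5620458) = 0.7455458/1.103135 = 0.67584

u ≈ 0.67584c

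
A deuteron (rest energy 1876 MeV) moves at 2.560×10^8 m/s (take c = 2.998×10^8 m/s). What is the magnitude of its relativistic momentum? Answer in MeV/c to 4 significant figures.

p ≈ 3078 MeV/c

β = v/c = 2.560×10^8 / 2.998×10^8 = 0.853903
γ = 1/√(1 − 0.853903²) = 1.92148
p = γβm₀c = 1.92148 × 0.853903 × 1876 MeV/c = 3078 MeV/c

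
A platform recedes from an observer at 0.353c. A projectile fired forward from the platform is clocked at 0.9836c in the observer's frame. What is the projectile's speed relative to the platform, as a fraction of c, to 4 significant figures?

Inverse velocity addition: u' = (u − v)/(1 − uv/c²)
= (0.9836 − 0.353)/(1 − 0.9836×0.353) = 0.6306/0.652789 = 0.9660

u' ≈ 0.9660c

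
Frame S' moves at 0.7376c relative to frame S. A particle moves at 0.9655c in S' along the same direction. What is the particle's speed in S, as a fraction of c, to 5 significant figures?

u ≈ 0.99471c

Relativistic velocity addition: u = (u' + v)/(1 + u'v/c²)
= (0.9655 + 0.7376)/(1 + 0.9655×0.7376) = 1.7031/1.712153 = 0.99471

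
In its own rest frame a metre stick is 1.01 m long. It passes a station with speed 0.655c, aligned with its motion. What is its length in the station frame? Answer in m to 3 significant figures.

γ = 1/√(1 − 0.655²) = 1.3234
Length contraction: L = L₀/γ = 1.01/1.3234 = 0.763 m

L ≈ 0.763 m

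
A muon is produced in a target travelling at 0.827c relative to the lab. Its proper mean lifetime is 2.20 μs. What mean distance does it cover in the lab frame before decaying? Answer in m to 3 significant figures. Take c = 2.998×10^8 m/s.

γ = 1/√(1 − 0.827²) = 1.7787
Dilated lifetime: Δt = γτ₀ = 1.7787 × 2.20 μs = 3.9132 μs
d = vΔt = 0.827c × 3.9132 μs = 2.4793×10^8 m/s × 3.9132×10^-6 s = 970 m

d ≈ 970 m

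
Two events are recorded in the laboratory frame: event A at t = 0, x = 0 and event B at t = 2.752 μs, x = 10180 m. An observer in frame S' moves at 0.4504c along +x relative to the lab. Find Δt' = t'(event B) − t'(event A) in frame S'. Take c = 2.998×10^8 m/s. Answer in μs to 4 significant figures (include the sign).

γ = 1/√(1 − 0.4504²) = 1.12004
Δt' = γ(Δt − vΔx/c²) = 1.12004 × (2.752 μs − 0.4504×10180 m / (2.998×10^8 m/s))
= 1.12004 × (-12.5418 μs) = -14.05 μs

Δt' ≈ -14.05 μs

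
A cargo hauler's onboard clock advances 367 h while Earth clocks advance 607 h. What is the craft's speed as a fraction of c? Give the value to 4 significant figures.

γ = Δt/τ₀ = 607/367 = 1.65395
β = √(1 − 1/γ²) = √(1 − 1/1.65395²) = 0.7965

β ≈ 0.7965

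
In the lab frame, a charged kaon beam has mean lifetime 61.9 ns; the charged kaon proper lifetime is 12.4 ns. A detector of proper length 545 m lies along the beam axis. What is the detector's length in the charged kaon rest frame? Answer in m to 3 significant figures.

Time dilation ⇒ γ = Δt/τ₀ = 61.9/12.4 = 4.9919
Length contraction: L = L₀/γ = 545/4.9919 = 109 m

L ≈ 109 m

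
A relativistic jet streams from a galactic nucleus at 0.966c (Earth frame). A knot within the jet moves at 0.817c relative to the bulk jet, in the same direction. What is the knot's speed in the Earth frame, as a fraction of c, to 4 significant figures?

u ≈ 0.9965c

Relativistic velocity addition: u = (u' + v)/(1 + u'v/c²)
= (0.817 + 0.966)/(1 + 0.817×0.966) = 1.783/1.78922 = 0.9965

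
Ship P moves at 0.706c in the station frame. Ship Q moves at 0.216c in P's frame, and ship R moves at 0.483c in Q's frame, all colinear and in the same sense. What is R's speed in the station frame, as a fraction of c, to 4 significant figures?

Compose boost 2: (0.216 + 0.706)/(1 + 0.216×0.706) = 0.9220/1.15250 = 0.800003
Compose boost 3: (0.483 + 0.800003)/(1 + 0.483×0.800003) = 1.28300/1.38640 = 0.9254

u ≈ 0.9254c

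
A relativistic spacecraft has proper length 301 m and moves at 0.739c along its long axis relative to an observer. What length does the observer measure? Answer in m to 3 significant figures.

γ = 1/√(1 − 0.739²) = 1.4843
Length contraction: L = L₀/γ = 301/1.4843 = 203 m

L ≈ 203 m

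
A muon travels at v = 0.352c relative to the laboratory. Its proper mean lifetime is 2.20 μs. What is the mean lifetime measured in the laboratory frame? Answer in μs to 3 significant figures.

Δt ≈ 2.35 μs

γ = 1/√(1 − 0.352²) = 1.0684
Time dilation: Δt = γτ₀ = 1.0684 × 2.20 μs = 2.35 μs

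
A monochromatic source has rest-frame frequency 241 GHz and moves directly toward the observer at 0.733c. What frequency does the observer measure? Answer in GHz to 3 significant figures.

Relativistic Doppler: f_obs = f_src √((1+β)/(1−β))
= 241 × √(1.7330/0.26700) = 241 × 2.5477 = 614 GHz

f_obs ≈ 614 GHz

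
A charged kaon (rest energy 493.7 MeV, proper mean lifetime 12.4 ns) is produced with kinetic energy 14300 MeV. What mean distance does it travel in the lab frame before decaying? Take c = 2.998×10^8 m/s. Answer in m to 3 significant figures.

d ≈ 111 m

γ = 1 + K/(m₀c²) = 1 + 14300/493.7 = 29.965
β = √(1 − 1/γ²) = 0.99944
Dilated lifetime: γτ₀ = 29.965 × 12.4 ns = 371.57 ns
d = βc·γτ₀ = 0.99944 × (2.998×10^8 m/s) × 3.7157×10^-7 s = 111 m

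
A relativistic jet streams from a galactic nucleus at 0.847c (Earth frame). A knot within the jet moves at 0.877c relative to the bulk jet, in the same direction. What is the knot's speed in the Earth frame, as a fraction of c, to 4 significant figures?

u ≈ 0.9892c

Relativistic velocity addition: u = (u' + v)/(1 + u'v/c²)
= (0.877 + 0.847)/(1 + 0.877×0.847) = 1.724/1.74282 = 0.9892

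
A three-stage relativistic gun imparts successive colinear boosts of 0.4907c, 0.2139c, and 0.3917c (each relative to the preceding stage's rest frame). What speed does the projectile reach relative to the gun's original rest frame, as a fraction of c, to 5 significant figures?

u ≈ 0.82364c

Compose boost 2: (0.2139 + 0.4907)/(1 + 0.2139×0.4907) = 0.70460/1.104961 = 0.6376697
Compose boost 3: (0.3917 + 0.6376697)/(1 + 0.3917×0.6376697) = 1.029370/1.249775 = 0.82364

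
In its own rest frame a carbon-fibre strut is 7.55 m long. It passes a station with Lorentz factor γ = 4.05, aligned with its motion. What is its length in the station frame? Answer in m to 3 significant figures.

L ≈ 1.86 m

γ = 4.05 (given)
Length contraction: L = L₀/γ = 7.55/4.05 = 1.86 m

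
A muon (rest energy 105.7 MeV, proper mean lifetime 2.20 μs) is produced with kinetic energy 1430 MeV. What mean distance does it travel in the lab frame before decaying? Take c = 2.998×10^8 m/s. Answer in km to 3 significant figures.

d ≈ 9.56 km

γ = 1 + K/(m₀c²) = 1 + 1430/105.7 = 14.529
β = √(1 − 1/γ²) = 0.99763
Dilated lifetime: γτ₀ = 14.529 × 2.20 μs = 31.963 μs
d = βc·γτ₀ = 0.99763 × (2.998×10^8 m/s) × 3.1963×10^-5 s = 9.56 km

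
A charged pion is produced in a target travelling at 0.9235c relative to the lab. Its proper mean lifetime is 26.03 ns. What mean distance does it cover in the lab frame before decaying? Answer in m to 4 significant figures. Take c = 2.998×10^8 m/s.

γ = 1/√(1 − 0.9235²) = 2.60689
Dilated lifetime: Δt = γτ₀ = 2.60689 × 26.03 ns = 67.8574 ns
d = vΔt = 0.9235c × 67.8574 ns = 2.76865×10^8 m/s × 6.78574×10^-8 s = 18.79 m

d ≈ 18.79 m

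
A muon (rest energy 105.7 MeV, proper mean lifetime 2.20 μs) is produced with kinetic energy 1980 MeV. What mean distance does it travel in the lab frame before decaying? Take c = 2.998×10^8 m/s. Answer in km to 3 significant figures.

d ≈ 13.0 km

γ = 1 + K/(m₀c²) = 1 + 1980/105.7 = 19.732
β = √(1 − 1/γ²) = 0.99872
Dilated lifetime: γτ₀ = 19.732 × 2.20 μs = 43.411 μs
d = βc·γτ₀ = 0.99872 × (2.998×10^8 m/s) × 4.3411×10^-5 s = 13.0 km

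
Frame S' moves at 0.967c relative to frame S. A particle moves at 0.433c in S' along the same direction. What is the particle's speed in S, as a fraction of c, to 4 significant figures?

u ≈ 0.9868c

Relativistic velocity addition: u = (u' + v)/(1 + u'v/c²)
= (0.433 + 0.967)/(1 + 0.433×0.967) = 1.400/1.41871 = 0.9868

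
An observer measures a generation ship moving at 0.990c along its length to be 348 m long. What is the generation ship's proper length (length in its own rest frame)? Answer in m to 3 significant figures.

L₀ ≈ 2470 m

γ = 1/√(1 − 0.990²) = 7.0888
L₀ = γL = 7.0888 × 348 = 2470 m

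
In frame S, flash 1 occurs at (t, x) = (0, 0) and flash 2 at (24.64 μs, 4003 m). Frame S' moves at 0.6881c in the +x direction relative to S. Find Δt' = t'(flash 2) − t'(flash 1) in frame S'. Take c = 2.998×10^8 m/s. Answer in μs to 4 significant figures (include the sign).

Δt' ≈ 21.30 μs

γ = 1/√(1 − 0.6881²) = 1.37814
Δt' = γ(Δt − vΔx/c²) = 1.37814 × (24.64 μs − 0.6881×4003 m / (2.998×10^8 m/s))
= 1.37814 × (15.4523 μs) = 21.30 μs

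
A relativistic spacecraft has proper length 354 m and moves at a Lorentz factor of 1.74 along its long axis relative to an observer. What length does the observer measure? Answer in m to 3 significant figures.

γ = 1.74 (given)
Length contraction: L = L₀/γ = 354/1.74 = 203 m

L ≈ 203 m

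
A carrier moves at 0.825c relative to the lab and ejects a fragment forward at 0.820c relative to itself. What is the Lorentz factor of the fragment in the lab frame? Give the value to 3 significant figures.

γ ≈ 5.18

u_lab = (0.820 + 0.825)/(1 + 0.820×0.825) = 1.645/1.67650 = 0.981211
γ = 1/√(1 − 0.981211²) = 5.18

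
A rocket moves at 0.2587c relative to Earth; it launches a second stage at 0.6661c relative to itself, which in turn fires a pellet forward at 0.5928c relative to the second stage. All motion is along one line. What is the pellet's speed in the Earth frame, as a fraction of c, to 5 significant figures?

u ≈ 0.94142c

Compose boost 2: (0.6661 + 0.2587)/(1 + 0.6661×0.2587) = 0.92480/1.172320 = 0.7888631
Compose boost 3: (0.5928 + 0.7888631)/(1 + 0.5928×0.7888631) = 1.381663/1.467638 = 0.94142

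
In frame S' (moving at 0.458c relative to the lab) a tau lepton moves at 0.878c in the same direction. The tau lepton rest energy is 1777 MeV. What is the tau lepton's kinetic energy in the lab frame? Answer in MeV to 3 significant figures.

K ≈ 4080 MeV

u_lab = (0.878 + 0.458)/(1 + 0.878×0.458) = 0.952840
γ = 1/√(1 − 0.952840²) = 3.2952
K = (γ − 1)m₀c² = (3.2952 − 1) × 1777 = 2.2952 × 1777 = 4080 MeV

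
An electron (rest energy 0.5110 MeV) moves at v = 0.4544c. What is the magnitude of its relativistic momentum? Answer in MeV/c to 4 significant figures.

γ = 1/√(1 − 0.4544²) = 1.12259
p = γβm₀c = 1.12259 × 0.4544 × 0.5110 MeV/c = 0.2607 MeV/c

p ≈ 0.2607 MeV/c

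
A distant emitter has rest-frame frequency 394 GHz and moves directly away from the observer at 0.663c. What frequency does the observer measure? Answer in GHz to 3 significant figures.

f_obs ≈ 177 GHz

Relativistic Doppler: f_obs = f_src √((1−β)/(1+β))
= 394 × √(0.33700/1.6630) = 394 × 0.45016 = 177 GHz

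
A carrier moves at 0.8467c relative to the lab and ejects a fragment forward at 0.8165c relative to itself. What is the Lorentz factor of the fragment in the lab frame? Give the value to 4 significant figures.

γ ≈ 5.506

u_lab = (0.8165 + 0.8467)/(1 + 0.8165×0.8467) = 1.6632/1.691331 = 0.9833678
γ = 1/√(1 − 0.9833678²) = 5.506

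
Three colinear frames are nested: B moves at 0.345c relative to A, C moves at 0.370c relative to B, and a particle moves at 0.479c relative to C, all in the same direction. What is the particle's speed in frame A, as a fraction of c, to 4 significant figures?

Compose boost 2: (0.370 + 0.345)/(1 + 0.370×0.345) = 0.7150/1.12765 = 0.634062
Compose boost 3: (0.479 + 0.634062)/(1 + 0.479×0.634062) = 1.11306/1.30372 = 0.8538

u ≈ 0.8538c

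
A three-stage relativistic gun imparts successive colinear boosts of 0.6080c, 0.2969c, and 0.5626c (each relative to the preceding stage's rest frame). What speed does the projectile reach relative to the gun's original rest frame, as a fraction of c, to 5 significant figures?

Compose boost 2: (0.2969 + 0.6080)/(1 + 0.2969×0.6080) = 0.90490/1.180515 = 0.7665297
Compose boost 3: (0.5626 + 0.7665297)/(1 + 0.5626×0.7665297) = 1.329130/1.431250 = 0.92865

u ≈ 0.92865c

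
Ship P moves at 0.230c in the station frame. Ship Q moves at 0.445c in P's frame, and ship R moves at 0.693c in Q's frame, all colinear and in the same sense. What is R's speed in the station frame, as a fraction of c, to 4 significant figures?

u ≈ 0.9164c

Compose boost 2: (0.445 + 0.230)/(1 + 0.445×0.230) = 0.6750/1.10235 = 0.612328
Compose boost 3: (0.693 + 0.612328)/(1 + 0.693×0.612328) = 1.30533/1.42434 = 0.9164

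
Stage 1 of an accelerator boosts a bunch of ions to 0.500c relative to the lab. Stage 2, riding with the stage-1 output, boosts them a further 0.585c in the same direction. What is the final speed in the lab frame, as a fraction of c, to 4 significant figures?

Compose boost 2: (0.585 + 0.500)/(1 + 0.585×0.500) = 1.085/1.29250 = 0.8395

u ≈ 0.8395c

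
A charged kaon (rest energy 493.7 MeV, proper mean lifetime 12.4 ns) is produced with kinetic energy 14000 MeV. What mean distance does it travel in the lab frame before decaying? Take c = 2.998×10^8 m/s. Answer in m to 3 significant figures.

γ = 1 + K/(m₀c²) = 1 + 14000/493.7 = 29.357
β = √(1 − 1/γ²) = 0.99942
Dilated lifetime: γτ₀ = 29.357 × 12.4 ns = 364.03 ns
d = βc·γτ₀ = 0.99942 × (2.998×10^8 m/s) × 3.6403×10^-7 s = 109 m

d ≈ 109 m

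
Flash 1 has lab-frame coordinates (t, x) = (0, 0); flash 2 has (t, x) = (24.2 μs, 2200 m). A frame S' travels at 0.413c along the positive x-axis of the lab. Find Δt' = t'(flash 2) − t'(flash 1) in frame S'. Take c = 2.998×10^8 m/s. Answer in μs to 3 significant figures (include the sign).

Δt' ≈ 23.2 μs

γ = 1/√(1 − 0.413²) = 1.0980
Δt' = γ(Δt − vΔx/c²) = 1.0980 × (24.2 μs − 0.413×2200 m / (2.998×10^8 m/s))
= 1.0980 × (21.169 μs) = 23.2 μs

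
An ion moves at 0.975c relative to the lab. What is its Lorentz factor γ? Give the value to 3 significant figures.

γ ≈ 4.50

γ = 1/√(1 − β²) = 1/√(1 − 0.975²) = 1/√(0.049375) = 4.50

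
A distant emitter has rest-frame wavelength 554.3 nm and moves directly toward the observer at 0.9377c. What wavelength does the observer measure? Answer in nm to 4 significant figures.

Relativistic Doppler: λ_obs = λ_src √((1−β)/(1+β))
= 554.3 × √(0.0623000/1.93770) = 554.3 × 0.179308 = 99.39 nm

λ_obs ≈ 99.39 nm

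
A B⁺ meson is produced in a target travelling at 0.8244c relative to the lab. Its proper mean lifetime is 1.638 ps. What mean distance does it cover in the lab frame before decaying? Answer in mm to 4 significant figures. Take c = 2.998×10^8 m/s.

d ≈ 0.7153 mm

γ = 1/√(1 − 0.8244²) = 1.76676
Dilated lifetime: Δt = γτ₀ = 1.76676 × 1.638 ps = 2.89395 ps
d = vΔt = 0.8244c × 2.89395 ps = 2.47155×10^8 m/s × 2.89395×10^-12 s = 0.7153 mm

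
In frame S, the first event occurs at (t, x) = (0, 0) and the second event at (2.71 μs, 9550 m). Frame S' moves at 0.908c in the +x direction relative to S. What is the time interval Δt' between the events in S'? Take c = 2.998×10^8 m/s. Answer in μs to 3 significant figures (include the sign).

γ = 1/√(1 − 0.908²) = 2.3868
Δt' = γ(Δt − vΔx/c²) = 2.3868 × (2.71 μs − 0.908×9550 m / (2.998×10^8 m/s))
= 2.3868 × (-26.214 μs) = -62.6 μs

Δt' ≈ -62.6 μs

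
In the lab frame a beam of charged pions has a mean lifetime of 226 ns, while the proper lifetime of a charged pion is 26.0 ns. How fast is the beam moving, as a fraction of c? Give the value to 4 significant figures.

β ≈ 0.9934

γ = Δt/τ₀ = 226/26.0 = 8.69231
β = √(1 − 1/γ²) = √(1 − 1/8.69231²) = 0.9934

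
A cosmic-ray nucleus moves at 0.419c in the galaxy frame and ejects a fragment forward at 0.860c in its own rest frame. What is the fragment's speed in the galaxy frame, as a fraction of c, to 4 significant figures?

Compose boost 2: (0.860 + 0.419)/(1 + 0.860×0.419) = 1.279/1.36034 = 0.9402

u ≈ 0.9402c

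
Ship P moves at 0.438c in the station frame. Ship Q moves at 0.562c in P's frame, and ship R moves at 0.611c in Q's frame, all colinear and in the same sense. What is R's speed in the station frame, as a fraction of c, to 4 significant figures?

Compose boost 2: (0.562 + 0.438)/(1 + 0.562×0.438) = 1.000/1.24616 = 0.802468
Compose boost 3: (0.611 + 0.802468)/(1 + 0.611×0.802468) = 1.41347/1.49031 = 0.9484

u ≈ 0.9484c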